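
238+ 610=848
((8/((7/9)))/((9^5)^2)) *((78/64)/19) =13/68702566716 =0.00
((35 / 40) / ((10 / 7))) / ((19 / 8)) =49 / 190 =0.26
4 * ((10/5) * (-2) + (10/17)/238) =-15.99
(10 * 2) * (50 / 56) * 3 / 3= 17.86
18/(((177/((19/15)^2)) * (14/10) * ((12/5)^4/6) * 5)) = 9025/2140992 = 0.00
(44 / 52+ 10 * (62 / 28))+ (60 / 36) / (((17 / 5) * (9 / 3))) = 322351 / 13923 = 23.15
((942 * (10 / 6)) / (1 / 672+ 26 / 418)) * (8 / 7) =50400768 / 1789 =28172.59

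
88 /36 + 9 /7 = 235 /63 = 3.73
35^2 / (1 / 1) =1225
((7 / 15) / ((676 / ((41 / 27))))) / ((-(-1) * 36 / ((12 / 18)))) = 287 / 14784120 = 0.00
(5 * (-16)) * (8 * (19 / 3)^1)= -4053.33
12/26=6/13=0.46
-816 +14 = -802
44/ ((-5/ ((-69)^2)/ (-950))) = 39801960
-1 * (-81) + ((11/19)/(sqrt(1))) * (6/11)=1545/19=81.32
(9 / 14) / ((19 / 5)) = 45 / 266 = 0.17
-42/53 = -0.79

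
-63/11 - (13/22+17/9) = -1625/198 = -8.21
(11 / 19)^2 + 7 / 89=13296 / 32129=0.41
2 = 2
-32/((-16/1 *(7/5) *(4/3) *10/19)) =57/28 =2.04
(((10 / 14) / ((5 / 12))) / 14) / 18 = 1 / 147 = 0.01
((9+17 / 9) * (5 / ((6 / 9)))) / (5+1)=245 / 18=13.61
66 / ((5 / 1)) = 66 / 5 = 13.20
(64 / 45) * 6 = 128 / 15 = 8.53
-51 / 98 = -0.52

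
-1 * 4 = -4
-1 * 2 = -2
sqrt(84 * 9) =6 * sqrt(21) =27.50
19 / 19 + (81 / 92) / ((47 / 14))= 2729 / 2162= 1.26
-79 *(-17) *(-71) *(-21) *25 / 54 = 16686775 / 18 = 927043.06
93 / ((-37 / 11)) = -1023 / 37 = -27.65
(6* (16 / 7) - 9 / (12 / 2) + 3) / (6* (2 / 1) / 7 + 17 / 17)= 213 / 38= 5.61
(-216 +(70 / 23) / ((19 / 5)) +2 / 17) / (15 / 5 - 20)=1597840 / 126293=12.65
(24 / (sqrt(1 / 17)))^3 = 235008*sqrt(17) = 968962.81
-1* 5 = -5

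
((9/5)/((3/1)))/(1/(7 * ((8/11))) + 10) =168/2855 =0.06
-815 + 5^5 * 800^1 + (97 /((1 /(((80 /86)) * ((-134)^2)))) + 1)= 177134278 /43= 4119401.81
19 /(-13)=-19 /13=-1.46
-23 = -23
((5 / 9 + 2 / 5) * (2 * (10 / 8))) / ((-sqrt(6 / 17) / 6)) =-43 * sqrt(102) / 18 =-24.13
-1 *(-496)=496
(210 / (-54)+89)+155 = 2161 / 9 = 240.11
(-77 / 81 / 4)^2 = 5929 / 104976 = 0.06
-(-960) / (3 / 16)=5120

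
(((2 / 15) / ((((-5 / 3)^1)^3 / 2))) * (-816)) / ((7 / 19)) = 558144 / 4375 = 127.58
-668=-668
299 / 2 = 149.50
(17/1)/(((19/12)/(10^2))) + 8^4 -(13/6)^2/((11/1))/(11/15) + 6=142770721/27588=5175.10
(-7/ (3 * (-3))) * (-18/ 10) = -7/ 5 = -1.40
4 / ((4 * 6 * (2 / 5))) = 5 / 12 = 0.42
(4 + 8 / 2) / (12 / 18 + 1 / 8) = 192 / 19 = 10.11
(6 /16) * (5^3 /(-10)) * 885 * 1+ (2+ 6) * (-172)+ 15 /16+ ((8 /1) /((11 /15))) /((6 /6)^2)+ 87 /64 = -3879907 /704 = -5511.23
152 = 152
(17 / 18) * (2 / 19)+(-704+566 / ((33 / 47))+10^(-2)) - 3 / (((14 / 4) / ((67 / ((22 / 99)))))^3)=-123719693149817 / 64518300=-1917590.72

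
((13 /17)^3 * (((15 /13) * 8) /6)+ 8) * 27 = 1152468 /4913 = 234.58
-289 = -289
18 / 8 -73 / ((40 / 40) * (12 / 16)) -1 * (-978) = 10595 / 12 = 882.92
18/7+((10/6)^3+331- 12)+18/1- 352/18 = 61358/189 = 324.65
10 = 10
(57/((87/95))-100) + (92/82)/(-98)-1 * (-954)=53380472/58261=916.23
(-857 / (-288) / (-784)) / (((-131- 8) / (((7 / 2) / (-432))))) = -857 / 3873816576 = -0.00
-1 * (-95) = 95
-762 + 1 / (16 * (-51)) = -621793 / 816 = -762.00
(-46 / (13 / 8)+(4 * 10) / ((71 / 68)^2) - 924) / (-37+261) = -15000775 / 3669848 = -4.09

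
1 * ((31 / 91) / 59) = 31 / 5369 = 0.01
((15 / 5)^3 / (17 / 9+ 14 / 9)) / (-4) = -243 / 124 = -1.96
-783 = -783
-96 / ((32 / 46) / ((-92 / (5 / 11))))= 139656 / 5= 27931.20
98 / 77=14 / 11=1.27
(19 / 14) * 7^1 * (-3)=-57 / 2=-28.50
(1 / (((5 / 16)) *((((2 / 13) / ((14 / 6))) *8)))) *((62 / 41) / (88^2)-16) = -77046697 / 793760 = -97.07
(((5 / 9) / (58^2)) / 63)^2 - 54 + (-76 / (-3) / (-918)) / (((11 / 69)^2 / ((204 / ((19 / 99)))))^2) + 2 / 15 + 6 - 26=-2018768562521226293507761 / 41820292654343280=-48272463.78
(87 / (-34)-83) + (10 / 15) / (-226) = -85.56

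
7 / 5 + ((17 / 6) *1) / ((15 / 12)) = 11 / 3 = 3.67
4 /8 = 1 /2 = 0.50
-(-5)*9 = 45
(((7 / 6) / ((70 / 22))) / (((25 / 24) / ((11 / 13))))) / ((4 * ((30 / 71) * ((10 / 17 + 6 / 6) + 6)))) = 146047 / 6288750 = 0.02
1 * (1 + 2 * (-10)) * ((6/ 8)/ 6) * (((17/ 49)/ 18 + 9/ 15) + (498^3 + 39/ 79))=-293326733.64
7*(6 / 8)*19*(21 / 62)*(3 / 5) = 25137 / 1240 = 20.27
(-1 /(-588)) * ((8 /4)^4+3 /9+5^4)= 481 /441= 1.09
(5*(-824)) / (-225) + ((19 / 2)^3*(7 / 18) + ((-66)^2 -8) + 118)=3468769 / 720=4817.73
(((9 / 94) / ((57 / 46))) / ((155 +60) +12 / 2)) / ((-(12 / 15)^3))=-8625 / 12630592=-0.00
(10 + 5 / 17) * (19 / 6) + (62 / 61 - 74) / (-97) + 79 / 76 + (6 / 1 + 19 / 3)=1071564763 / 22934292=46.72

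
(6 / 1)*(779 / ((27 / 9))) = 1558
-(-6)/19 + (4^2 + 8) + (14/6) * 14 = 3248/57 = 56.98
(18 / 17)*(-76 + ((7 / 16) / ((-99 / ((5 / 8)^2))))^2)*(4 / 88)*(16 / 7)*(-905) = 706858454685655 / 93421633536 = 7566.33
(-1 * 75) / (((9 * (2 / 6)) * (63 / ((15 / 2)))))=-125 / 42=-2.98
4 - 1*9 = -5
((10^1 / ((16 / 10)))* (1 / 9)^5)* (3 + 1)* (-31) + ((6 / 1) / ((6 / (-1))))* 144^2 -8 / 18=-1224467083 / 59049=-20736.46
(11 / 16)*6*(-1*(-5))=165 / 8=20.62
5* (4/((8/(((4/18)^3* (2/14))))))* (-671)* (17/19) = -2.35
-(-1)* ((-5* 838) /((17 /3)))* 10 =-125700 /17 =-7394.12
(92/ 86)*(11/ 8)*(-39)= -9867/ 172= -57.37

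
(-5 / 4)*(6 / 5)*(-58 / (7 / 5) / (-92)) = -435 / 644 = -0.68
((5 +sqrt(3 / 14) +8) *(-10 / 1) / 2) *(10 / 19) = -35.43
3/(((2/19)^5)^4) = 112769920372637874580066803/1048576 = 107545776722562670307.22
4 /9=0.44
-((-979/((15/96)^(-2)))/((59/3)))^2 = -5391230625/3650093056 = -1.48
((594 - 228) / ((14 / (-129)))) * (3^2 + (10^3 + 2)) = -23866677 / 7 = -3409525.29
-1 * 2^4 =-16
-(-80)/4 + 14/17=354/17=20.82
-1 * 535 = -535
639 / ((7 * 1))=639 / 7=91.29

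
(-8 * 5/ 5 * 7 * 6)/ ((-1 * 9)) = 112/ 3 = 37.33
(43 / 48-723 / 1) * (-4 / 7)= 34661 / 84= 412.63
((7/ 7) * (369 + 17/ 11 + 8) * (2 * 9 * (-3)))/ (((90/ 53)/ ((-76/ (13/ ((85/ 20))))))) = 213850548/ 715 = 299091.68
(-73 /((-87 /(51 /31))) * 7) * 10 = 86870 /899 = 96.63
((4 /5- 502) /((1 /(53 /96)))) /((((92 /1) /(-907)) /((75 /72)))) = 301164815 /105984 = 2841.61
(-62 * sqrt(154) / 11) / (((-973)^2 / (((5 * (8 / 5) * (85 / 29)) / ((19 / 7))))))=-42160 * sqrt(154) / 819732067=-0.00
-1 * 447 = -447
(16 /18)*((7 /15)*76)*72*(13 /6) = 221312 /45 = 4918.04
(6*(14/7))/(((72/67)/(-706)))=-23651/3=-7883.67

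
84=84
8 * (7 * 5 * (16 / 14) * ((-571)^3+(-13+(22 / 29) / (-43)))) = -74289046960000 / 1247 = -59574215685.65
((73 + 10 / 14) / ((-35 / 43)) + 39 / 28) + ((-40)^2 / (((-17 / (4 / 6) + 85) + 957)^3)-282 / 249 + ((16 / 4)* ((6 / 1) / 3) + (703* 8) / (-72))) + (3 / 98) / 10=-160.41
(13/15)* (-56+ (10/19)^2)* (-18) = 1569048/1805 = 869.28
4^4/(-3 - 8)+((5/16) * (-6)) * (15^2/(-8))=20741/704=29.46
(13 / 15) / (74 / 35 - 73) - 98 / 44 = -366709 / 163746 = -2.24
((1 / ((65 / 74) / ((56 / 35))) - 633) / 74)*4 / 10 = -3.41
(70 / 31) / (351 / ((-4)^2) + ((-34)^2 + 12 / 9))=672 / 350951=0.00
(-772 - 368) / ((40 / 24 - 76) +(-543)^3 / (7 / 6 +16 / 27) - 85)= 81225 / 6484183136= 0.00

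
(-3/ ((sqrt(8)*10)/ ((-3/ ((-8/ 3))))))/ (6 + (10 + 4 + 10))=-9*sqrt(2)/ 3200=-0.00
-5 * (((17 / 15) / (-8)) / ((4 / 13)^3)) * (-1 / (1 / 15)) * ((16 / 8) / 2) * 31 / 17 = -665.11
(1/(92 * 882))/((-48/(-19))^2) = 361/186955776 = 0.00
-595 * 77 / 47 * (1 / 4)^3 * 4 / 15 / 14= -1309 / 4512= -0.29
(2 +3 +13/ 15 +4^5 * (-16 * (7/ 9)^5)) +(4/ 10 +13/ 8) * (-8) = -275976061/ 59049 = -4673.68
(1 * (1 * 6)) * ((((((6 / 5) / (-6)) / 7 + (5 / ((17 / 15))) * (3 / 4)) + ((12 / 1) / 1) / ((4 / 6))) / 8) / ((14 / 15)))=455823 / 26656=17.10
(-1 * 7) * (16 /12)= -28 /3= -9.33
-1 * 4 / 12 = -1 / 3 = -0.33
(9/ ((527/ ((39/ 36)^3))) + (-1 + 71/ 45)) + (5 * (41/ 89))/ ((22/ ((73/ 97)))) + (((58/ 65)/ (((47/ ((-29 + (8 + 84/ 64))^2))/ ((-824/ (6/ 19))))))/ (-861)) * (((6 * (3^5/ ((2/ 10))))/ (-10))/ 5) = -11737452438918487811/ 3610626755186880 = -3250.81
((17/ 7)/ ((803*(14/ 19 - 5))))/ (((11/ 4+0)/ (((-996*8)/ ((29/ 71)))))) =243640192/ 48413673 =5.03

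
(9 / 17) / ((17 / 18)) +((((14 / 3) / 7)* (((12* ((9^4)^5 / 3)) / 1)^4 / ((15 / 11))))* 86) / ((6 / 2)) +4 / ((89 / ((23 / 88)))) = 221772973048083315619800134762001581977185454397003246290912878956760856652729760070927 / 2829310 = 78384119466613172688676790000000000000000000000000000000000000000000000000000000.00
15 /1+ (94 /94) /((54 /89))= 16.65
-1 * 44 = -44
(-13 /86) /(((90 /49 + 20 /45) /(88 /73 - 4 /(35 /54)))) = 2597868 /7894585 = 0.33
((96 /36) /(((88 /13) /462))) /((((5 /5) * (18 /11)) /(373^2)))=139268129 /9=15474236.56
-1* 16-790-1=-807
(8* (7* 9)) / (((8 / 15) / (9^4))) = 6200145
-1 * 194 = -194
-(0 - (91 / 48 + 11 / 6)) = 179 / 48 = 3.73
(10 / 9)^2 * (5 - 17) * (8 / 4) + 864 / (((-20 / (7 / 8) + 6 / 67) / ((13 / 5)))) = -92471408 / 720765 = -128.30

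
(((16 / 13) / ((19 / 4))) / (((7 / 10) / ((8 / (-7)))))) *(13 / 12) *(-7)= 1280 / 399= 3.21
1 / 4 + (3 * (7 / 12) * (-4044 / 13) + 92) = -23511 / 52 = -452.13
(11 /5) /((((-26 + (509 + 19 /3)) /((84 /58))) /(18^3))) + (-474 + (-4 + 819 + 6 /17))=343160041 /904655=379.33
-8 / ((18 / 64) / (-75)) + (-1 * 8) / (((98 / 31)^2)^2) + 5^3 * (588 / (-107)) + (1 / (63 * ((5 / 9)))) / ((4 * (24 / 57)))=428236843457477 / 296080179360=1446.35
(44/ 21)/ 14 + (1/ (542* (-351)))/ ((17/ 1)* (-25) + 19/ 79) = 46814247919/ 312804267048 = 0.15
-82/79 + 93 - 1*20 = 5685/79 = 71.96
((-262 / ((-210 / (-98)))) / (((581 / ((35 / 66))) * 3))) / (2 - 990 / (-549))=-55937 / 5719032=-0.01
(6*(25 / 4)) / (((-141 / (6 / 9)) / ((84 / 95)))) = -140 / 893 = -0.16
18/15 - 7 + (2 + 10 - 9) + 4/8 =-23/10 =-2.30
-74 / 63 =-1.17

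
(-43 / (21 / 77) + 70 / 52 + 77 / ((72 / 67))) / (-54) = 79249 / 50544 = 1.57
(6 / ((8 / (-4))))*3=-9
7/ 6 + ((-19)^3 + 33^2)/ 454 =-15721/ 1362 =-11.54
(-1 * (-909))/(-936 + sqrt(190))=-425412/437953 - 909 * sqrt(190)/875906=-0.99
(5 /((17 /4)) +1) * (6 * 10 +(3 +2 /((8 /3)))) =555 /4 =138.75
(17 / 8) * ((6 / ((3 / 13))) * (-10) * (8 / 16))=-1105 / 4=-276.25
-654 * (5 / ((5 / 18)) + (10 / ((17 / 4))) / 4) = -206664 / 17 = -12156.71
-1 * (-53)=53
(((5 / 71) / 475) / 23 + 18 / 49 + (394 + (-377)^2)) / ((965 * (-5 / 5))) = -1083407767124 / 7335558475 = -147.69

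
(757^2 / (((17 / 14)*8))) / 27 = 4011343 / 1836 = 2184.83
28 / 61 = 0.46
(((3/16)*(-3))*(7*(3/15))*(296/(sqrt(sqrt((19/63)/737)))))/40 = -2331*19^(3/4)*sqrt(3)*5159^(1/4)/7600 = -40.97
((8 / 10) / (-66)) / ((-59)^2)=-0.00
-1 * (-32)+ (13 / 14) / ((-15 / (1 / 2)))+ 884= 384707 / 420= 915.97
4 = 4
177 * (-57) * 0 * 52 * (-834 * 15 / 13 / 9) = 0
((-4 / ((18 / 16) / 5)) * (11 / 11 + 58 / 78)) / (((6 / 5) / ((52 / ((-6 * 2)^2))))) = -6800 / 729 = -9.33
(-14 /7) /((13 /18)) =-36 /13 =-2.77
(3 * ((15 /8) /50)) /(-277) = -9 /22160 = -0.00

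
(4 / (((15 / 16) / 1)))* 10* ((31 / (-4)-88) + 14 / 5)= -59488 / 15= -3965.87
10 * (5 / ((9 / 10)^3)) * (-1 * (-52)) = 2600000 / 729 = 3566.53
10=10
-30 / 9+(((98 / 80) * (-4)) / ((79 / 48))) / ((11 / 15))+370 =362.61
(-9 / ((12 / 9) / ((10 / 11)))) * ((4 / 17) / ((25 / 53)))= -2862 / 935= -3.06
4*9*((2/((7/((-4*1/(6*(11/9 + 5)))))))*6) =-324/49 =-6.61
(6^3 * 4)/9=96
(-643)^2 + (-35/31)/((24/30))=51267501/124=413447.59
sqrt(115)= 10.72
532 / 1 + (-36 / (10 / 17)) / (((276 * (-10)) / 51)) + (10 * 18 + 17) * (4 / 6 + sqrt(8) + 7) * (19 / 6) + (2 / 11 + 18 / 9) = 3743 * sqrt(2) / 3 + 1210916549 / 227700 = 7082.50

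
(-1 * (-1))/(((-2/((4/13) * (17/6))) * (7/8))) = -136/273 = -0.50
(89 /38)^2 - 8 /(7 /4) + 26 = 272047 /10108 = 26.91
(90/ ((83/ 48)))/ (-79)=-4320/ 6557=-0.66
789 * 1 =789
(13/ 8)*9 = 117/ 8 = 14.62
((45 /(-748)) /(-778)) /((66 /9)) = 135 /12802768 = 0.00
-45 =-45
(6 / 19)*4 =24 / 19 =1.26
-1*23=-23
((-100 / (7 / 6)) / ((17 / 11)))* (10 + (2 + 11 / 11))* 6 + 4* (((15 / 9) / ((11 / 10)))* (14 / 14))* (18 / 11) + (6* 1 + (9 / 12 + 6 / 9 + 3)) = -743976125 / 172788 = -4305.72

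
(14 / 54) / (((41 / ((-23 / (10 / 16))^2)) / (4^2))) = 137.01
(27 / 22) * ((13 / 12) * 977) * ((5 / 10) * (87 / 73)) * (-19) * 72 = -1700574993 / 1606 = -1058888.54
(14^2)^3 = 7529536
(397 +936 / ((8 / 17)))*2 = 4772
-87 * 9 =-783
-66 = -66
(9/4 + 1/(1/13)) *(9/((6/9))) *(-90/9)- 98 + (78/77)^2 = -51125147/23716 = -2155.72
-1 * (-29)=29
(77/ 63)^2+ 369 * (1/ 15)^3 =16232/ 10125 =1.60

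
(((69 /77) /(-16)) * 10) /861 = -115 /176792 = -0.00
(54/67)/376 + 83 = 1045495/12596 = 83.00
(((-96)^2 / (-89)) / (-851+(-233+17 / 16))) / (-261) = -16384 / 44720987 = -0.00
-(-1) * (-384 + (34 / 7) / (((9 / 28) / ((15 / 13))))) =-14296 / 39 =-366.56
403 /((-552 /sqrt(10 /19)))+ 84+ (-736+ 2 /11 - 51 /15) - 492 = -63097 /55 - 403 * sqrt(190) /10488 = -1147.75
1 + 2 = 3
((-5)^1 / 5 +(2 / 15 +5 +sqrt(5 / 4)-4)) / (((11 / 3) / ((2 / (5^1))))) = 4 / 275 +3 * sqrt(5) / 55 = 0.14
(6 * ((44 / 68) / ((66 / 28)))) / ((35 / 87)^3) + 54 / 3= 4508262 / 104125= 43.30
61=61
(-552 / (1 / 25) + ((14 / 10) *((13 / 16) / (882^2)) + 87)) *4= -121916249267 / 2222640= -54852.00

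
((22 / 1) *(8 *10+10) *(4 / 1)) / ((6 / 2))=2640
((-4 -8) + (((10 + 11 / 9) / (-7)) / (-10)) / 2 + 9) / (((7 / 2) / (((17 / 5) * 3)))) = -62543 / 7350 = -8.51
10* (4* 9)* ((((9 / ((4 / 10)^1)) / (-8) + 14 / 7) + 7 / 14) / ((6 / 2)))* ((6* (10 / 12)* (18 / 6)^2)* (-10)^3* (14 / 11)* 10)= 236250000 / 11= 21477272.73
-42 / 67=-0.63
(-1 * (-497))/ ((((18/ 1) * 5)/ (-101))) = -50197/ 90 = -557.74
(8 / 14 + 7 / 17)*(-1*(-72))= 8424 / 119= 70.79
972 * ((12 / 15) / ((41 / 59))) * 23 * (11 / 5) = 58036176 / 1025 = 56620.66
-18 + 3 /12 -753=-770.75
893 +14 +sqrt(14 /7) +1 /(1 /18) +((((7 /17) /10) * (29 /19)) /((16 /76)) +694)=sqrt(2) +1101123 /680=1620.71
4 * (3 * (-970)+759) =-8604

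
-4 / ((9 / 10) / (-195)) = 2600 / 3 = 866.67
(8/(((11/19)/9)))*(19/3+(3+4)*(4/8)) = 13452/11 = 1222.91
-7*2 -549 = -563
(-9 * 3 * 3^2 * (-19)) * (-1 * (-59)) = 272403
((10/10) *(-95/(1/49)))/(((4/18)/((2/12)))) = -13965/4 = -3491.25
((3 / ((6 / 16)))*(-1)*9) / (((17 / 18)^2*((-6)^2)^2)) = -18 / 289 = -0.06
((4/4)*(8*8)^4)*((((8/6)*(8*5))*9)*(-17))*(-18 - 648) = 91176786984960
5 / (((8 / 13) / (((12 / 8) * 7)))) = 1365 / 16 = 85.31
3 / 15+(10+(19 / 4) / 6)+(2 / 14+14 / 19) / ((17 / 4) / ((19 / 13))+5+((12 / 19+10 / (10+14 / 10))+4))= 11.06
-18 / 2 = -9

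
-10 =-10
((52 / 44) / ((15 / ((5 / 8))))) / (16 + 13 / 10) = 0.00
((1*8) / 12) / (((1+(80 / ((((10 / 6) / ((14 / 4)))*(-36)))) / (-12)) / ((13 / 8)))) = 39 / 50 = 0.78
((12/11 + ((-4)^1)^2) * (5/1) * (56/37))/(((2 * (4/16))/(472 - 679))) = -21792960/407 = -53545.36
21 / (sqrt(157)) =21*sqrt(157) / 157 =1.68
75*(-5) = -375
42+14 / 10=217 / 5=43.40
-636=-636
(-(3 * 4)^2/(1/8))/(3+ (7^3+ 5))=-128/39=-3.28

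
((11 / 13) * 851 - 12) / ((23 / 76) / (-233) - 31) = -163002140 / 7136623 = -22.84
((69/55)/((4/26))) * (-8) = -3588/55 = -65.24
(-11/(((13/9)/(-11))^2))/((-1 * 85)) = 107811/14365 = 7.51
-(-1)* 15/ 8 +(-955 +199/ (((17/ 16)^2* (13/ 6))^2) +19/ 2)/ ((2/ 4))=-205808737073/ 112920392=-1822.60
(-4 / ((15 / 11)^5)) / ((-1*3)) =644204 / 2278125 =0.28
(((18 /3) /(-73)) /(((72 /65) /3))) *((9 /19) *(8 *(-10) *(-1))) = -11700 /1387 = -8.44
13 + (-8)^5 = -32755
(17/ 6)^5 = 1419857/ 7776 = 182.59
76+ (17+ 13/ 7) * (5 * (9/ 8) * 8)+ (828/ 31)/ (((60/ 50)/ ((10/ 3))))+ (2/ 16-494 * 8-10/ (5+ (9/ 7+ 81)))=-3132473509/ 1060696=-2953.22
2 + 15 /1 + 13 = 30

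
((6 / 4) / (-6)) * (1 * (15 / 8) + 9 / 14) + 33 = 7251 / 224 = 32.37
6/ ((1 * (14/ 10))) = 30/ 7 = 4.29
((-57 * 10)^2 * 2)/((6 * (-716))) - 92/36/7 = -1709842/11277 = -151.62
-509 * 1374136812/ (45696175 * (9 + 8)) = -900.37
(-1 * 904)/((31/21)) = -18984/31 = -612.39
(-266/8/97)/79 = -133/30652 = -0.00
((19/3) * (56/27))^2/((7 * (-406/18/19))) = -438976/21141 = -20.76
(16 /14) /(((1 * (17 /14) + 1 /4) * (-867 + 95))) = -0.00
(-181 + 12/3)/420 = -59/140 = -0.42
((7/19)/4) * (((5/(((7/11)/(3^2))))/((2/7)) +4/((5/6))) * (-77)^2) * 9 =942408621/760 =1240011.34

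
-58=-58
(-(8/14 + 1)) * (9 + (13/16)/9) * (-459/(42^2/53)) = 1853357/9408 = 197.00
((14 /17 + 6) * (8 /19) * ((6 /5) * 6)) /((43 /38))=66816 /3655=18.28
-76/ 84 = -19/ 21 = -0.90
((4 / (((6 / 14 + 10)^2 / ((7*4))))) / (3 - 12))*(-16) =1.83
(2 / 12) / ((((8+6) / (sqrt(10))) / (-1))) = -sqrt(10) / 84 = -0.04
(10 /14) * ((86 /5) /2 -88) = -397 /7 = -56.71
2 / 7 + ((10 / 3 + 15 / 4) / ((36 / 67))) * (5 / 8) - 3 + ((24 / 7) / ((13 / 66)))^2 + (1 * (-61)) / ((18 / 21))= 6792689987 / 28619136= 237.35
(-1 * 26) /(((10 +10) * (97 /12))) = -78 /485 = -0.16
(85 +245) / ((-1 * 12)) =-27.50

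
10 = 10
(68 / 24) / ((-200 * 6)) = -17 / 7200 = -0.00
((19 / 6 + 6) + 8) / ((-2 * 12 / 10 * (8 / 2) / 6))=-515 / 48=-10.73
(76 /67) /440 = 19 /7370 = 0.00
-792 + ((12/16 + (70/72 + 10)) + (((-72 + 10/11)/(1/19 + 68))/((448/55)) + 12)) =-768.41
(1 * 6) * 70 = 420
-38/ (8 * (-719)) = 19/ 2876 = 0.01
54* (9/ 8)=243/ 4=60.75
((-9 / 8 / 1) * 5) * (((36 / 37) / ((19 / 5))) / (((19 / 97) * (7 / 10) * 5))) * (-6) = 1178550 / 93499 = 12.60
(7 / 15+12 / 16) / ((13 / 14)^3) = 50078 / 32955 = 1.52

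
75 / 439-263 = -115382 / 439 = -262.83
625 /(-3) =-625 /3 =-208.33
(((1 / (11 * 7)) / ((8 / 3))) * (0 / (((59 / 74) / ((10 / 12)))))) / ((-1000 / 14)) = 0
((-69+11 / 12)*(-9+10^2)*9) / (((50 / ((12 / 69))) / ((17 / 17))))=-223041 / 1150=-193.95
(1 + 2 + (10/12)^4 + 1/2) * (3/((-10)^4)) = 5161/4320000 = 0.00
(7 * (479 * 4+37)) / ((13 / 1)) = 13671 / 13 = 1051.62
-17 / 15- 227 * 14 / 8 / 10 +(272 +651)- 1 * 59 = 98777 / 120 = 823.14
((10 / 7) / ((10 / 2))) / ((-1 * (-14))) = 1 / 49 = 0.02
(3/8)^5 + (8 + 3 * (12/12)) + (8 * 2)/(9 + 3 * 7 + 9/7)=82661345/7176192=11.52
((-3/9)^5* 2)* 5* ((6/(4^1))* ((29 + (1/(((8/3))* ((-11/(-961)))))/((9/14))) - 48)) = -21095/10692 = -1.97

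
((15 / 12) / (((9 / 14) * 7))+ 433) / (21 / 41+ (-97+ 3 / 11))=-4.50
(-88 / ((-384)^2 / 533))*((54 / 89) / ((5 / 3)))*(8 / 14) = -52767 / 797440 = -0.07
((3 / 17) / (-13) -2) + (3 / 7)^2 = -19816 / 10829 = -1.83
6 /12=1 /2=0.50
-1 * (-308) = 308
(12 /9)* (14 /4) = 14 /3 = 4.67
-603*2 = -1206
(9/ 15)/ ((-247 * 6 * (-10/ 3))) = 3/ 24700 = 0.00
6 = 6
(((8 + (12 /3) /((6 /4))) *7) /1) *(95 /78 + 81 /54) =23744 /117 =202.94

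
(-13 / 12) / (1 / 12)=-13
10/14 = 5/7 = 0.71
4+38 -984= -942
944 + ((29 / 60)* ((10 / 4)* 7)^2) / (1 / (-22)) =-2312.46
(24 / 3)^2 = 64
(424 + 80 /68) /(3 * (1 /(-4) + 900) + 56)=28912 /187357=0.15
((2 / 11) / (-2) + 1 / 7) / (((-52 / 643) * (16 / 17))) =-10931 / 16016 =-0.68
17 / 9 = 1.89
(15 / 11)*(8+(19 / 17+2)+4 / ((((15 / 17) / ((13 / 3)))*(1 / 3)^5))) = 1220103 / 187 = 6524.61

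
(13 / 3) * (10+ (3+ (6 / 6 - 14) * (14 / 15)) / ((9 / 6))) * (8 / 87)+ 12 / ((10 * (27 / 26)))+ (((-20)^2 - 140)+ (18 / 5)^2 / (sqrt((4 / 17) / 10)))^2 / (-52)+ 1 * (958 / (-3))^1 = -6694838876 / 3817125 - 324 * sqrt(170) / 5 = -2598.78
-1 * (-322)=322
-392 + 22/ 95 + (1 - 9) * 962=-768338/ 95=-8087.77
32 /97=0.33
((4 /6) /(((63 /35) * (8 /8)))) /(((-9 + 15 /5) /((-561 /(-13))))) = -935 /351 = -2.66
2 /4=1 /2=0.50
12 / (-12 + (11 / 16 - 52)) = -192 / 1013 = -0.19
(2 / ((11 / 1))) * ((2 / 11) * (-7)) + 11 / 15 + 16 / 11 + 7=8.96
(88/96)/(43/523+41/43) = 247379/279504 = 0.89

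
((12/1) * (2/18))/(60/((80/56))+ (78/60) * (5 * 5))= 0.02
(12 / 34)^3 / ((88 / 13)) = 351 / 54043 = 0.01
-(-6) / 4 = 1.50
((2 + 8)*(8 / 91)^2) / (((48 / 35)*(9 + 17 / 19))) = 0.01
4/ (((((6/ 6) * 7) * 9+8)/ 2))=8/ 71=0.11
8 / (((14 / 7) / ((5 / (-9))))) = -20 / 9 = -2.22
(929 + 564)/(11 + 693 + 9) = 1493/713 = 2.09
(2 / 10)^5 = 1 / 3125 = 0.00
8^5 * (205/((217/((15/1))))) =100761600/217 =464339.17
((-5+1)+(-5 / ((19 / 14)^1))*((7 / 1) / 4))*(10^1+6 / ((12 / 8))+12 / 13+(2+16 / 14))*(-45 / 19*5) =73425150 / 32851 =2235.10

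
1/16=0.06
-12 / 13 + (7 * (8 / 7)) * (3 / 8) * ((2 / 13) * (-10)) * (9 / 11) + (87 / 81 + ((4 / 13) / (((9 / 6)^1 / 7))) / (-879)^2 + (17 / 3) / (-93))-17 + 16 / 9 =-194290261291 / 10275352659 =-18.91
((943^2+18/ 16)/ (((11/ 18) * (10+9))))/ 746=64026009/ 623656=102.66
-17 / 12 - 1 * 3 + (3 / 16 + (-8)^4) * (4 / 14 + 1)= 1768069 / 336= 5262.11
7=7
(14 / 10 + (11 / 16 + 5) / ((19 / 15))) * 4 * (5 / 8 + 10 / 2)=80577 / 608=132.53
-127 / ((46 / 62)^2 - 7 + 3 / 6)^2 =-469148668 / 130759225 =-3.59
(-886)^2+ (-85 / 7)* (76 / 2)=5491742 / 7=784534.57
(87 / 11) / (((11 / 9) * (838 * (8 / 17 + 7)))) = 13311 / 12877546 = 0.00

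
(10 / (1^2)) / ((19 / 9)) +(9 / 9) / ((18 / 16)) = 962 / 171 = 5.63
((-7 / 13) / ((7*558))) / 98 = -1 / 710892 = -0.00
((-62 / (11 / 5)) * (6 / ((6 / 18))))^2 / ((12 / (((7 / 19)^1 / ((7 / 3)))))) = 7784100 / 2299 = 3385.86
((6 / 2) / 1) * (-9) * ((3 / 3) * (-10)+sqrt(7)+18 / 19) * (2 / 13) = 9288 / 247 -54 * sqrt(7) / 13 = 26.61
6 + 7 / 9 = 61 / 9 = 6.78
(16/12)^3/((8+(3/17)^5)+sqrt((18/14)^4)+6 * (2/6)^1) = 2226335776/10945128429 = 0.20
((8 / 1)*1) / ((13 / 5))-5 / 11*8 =-80 / 143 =-0.56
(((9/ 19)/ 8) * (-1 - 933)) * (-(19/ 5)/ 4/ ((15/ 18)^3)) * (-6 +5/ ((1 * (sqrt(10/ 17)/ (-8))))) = -226962 * sqrt(170)/ 625 - 340443/ 625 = -5279.46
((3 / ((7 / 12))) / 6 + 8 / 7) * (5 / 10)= 1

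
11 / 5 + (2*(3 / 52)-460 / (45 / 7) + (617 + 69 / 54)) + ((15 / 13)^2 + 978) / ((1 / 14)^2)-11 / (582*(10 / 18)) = 284005700981 / 1475370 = 192497.95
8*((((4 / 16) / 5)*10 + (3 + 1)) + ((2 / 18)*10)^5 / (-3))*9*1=5577292 / 19683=283.36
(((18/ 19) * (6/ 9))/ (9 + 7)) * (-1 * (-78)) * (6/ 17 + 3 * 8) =24219/ 323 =74.98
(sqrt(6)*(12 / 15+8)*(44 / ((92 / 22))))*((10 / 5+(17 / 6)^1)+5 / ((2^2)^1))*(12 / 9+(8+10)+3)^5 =262364411542882*sqrt(6) / 83835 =7665759348.07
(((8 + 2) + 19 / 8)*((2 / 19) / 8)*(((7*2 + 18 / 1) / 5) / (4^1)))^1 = 0.26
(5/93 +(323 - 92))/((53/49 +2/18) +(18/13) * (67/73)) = 93.79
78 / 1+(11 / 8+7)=86.38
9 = 9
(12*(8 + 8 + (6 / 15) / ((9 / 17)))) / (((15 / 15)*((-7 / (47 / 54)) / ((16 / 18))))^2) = 106597504 / 43401015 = 2.46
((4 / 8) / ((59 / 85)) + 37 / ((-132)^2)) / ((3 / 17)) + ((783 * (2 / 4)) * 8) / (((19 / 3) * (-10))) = -13289392159 / 292984560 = -45.36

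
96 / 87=32 / 29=1.10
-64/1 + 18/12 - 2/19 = -2379/38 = -62.61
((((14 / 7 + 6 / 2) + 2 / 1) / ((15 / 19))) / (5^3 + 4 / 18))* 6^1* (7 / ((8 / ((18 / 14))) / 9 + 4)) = 729 / 1150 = 0.63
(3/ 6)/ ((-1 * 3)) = -1/ 6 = -0.17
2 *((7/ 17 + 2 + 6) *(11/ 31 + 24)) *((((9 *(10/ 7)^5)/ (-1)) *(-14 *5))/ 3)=647790000000/ 1265327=511954.62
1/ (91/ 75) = 75/ 91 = 0.82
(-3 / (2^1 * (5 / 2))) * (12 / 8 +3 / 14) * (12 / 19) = -432 / 665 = -0.65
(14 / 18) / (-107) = -7 / 963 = -0.01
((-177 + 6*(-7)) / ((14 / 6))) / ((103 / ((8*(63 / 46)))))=-23652 / 2369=-9.98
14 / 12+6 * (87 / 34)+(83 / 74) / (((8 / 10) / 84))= 253405 / 1887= 134.29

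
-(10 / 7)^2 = -100 / 49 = -2.04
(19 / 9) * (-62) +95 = -323 / 9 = -35.89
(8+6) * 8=112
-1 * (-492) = 492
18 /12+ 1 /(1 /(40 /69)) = 287 /138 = 2.08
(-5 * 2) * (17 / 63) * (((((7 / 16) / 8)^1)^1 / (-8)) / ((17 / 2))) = 5 / 2304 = 0.00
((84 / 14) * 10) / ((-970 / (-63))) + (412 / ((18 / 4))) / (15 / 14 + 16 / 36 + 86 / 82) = 50886794 / 1285153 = 39.60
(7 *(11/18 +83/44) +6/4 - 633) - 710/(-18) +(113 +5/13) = -2374199/5148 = -461.19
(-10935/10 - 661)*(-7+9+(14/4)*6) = -80707/2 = -40353.50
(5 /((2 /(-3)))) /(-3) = 5 /2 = 2.50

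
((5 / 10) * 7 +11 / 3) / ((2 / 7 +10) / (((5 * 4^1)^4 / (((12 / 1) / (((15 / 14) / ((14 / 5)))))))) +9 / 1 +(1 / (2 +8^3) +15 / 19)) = 3280765625 / 4483251012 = 0.73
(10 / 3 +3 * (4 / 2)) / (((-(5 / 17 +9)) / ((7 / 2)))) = -833 / 237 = -3.51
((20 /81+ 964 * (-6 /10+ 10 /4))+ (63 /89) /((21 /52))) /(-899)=-2279038 /1117395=-2.04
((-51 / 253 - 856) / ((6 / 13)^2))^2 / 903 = 1340190399349321 / 74908964592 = 17890.92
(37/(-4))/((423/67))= -2479/1692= -1.47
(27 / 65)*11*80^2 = 380160 / 13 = 29243.08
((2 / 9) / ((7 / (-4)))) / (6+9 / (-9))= -8 / 315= -0.03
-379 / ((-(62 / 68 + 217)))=12886 / 7409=1.74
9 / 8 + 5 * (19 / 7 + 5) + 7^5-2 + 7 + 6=944031 / 56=16857.70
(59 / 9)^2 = 3481 / 81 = 42.98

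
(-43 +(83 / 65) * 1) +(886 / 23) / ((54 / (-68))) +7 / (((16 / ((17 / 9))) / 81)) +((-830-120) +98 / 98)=-627946637 / 645840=-972.29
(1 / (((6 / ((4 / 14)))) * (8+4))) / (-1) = -1 / 252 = -0.00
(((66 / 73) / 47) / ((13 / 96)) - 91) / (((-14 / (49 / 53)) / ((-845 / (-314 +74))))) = 21.13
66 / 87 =0.76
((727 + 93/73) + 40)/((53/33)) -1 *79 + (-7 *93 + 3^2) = -242.64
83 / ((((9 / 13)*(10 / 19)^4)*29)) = 140616359 / 2610000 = 53.88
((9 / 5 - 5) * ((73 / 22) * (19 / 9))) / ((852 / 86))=-238564 / 105435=-2.26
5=5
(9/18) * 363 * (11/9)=1331/6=221.83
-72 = -72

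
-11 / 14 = -0.79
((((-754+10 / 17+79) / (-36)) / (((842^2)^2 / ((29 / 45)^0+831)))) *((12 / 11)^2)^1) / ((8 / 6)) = 1788540 / 64619363370617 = 0.00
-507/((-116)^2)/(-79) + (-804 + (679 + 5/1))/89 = -127517757/94609136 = -1.35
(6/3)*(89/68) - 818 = -27723/34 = -815.38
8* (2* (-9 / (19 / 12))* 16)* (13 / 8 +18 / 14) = -563328 / 133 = -4235.55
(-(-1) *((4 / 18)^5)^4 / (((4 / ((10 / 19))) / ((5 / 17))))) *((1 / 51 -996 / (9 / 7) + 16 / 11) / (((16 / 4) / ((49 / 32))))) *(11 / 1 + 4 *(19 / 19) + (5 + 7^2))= -16686033817600 / 244778383797499185503067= -0.00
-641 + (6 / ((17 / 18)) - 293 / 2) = -26559 / 34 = -781.15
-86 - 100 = -186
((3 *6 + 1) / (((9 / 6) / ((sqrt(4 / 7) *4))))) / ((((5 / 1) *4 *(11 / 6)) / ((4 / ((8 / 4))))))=304 *sqrt(7) / 385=2.09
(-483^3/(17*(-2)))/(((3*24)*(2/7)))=87638901/544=161100.92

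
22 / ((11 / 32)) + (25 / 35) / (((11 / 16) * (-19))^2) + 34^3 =12037436536 / 305767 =39368.00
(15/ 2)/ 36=0.21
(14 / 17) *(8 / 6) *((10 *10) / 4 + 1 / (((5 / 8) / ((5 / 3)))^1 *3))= 13048 / 459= 28.43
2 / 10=1 / 5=0.20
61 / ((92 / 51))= 3111 / 92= 33.82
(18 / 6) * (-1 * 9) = -27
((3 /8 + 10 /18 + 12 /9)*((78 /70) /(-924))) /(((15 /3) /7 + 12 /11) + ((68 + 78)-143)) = -2119 /3729600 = -0.00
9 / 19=0.47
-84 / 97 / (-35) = 12 / 485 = 0.02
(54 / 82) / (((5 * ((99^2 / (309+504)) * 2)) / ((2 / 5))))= 271 / 124025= 0.00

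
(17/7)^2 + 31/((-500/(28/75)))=2698742/459375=5.87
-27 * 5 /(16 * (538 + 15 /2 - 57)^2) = -0.00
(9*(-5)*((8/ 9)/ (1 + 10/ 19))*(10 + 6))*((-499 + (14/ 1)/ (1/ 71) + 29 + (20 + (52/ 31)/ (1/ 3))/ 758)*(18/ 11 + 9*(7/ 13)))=-1424419.57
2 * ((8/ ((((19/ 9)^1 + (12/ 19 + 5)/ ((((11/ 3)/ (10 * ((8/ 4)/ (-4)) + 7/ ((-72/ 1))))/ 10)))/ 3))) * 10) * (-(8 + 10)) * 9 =585066240/ 573151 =1020.79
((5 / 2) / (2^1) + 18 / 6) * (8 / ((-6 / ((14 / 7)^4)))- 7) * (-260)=93925 / 3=31308.33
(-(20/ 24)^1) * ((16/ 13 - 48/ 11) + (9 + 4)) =-7055/ 858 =-8.22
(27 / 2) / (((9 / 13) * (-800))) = -39 / 1600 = -0.02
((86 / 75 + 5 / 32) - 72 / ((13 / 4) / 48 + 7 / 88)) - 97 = -436381903 / 746400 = -584.65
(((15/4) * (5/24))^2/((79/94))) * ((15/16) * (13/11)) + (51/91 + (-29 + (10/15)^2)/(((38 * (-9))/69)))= 2368274208623/332329181184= 7.13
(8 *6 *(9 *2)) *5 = 4320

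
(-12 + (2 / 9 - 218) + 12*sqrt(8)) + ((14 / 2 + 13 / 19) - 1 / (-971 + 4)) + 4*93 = 183.85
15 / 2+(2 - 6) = 7 / 2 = 3.50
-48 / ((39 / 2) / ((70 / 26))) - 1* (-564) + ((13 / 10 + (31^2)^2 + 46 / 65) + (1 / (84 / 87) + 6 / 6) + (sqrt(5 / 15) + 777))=sqrt(3) / 3 + 21882173787 / 23660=924859.99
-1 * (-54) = 54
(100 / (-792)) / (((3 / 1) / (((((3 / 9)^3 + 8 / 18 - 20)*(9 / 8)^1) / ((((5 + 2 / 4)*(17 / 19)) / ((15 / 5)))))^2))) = -8673025 / 1149984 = -7.54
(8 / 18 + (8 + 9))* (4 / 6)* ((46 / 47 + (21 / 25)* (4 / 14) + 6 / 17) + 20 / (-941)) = 9150667756 / 507504825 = 18.03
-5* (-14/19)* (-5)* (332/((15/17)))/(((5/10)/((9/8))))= -15595.26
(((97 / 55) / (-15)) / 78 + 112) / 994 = 7207103 / 63963900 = 0.11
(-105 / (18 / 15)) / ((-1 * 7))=25 / 2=12.50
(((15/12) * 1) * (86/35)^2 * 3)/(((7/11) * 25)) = 61017/42875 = 1.42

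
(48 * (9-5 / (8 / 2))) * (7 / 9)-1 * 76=640 / 3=213.33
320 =320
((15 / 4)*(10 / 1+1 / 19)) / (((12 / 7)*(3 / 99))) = 220605 / 304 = 725.67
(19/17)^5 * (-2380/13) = -346653860/1085773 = -319.27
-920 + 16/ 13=-11944/ 13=-918.77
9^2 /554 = 81 /554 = 0.15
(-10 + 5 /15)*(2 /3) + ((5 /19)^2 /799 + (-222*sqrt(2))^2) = 255860968931 /2595951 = 98561.56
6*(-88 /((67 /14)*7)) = -1056 /67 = -15.76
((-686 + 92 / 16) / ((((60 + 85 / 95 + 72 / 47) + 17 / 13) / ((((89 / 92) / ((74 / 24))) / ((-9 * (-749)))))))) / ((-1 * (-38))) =-49321753 / 3772851367264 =-0.00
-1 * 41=-41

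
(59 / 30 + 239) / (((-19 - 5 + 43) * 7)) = 7229 / 3990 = 1.81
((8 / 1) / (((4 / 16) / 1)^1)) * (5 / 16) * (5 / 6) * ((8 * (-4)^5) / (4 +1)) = -40960 / 3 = -13653.33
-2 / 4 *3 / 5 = -3 / 10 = -0.30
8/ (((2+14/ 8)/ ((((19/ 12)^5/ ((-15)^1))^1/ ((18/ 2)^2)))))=-2476099/ 141717600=-0.02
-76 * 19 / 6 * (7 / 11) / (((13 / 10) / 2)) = -101080 / 429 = -235.62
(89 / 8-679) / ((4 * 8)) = -20.87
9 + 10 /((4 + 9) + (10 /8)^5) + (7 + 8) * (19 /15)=28.62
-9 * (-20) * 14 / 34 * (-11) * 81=-1122660 / 17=-66038.82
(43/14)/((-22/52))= -559/77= -7.26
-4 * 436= -1744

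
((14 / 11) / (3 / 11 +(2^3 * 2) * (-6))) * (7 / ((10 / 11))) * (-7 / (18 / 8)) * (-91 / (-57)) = 105644 / 207765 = 0.51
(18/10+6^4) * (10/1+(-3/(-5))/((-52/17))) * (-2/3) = -5513487/650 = -8482.29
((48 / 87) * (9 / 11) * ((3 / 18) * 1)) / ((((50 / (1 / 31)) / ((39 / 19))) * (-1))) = -468 / 4697275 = -0.00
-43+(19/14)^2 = -8067/196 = -41.16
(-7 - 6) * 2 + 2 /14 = -25.86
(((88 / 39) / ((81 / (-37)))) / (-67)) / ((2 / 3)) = 1628 / 70551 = 0.02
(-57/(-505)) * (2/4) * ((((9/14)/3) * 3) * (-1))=-513/14140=-0.04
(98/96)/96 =0.01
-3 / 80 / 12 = -1 / 320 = -0.00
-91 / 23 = -3.96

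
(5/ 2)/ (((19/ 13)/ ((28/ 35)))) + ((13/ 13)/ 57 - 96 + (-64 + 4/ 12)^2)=3958.83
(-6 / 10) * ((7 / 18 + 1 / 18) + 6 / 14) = -11 / 21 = -0.52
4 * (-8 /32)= -1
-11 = -11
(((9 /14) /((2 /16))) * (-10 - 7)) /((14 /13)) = -3978 /49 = -81.18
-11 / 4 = -2.75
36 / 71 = 0.51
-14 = -14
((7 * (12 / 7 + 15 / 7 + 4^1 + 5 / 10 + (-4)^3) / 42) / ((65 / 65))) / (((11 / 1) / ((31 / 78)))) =-0.34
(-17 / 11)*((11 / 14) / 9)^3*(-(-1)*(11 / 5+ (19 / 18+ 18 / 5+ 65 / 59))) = -86914421 / 10621996560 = -0.01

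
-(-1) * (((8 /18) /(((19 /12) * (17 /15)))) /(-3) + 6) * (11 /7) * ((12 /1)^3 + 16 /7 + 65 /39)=2294064454 /142443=16105.14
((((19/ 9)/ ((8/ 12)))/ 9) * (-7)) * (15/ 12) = -665/ 216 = -3.08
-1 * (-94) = 94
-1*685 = -685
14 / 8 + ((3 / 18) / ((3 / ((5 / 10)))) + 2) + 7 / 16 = 607 / 144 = 4.22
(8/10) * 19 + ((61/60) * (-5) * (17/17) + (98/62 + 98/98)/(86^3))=1496083819/147883020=10.12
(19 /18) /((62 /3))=19 /372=0.05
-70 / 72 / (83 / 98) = -1715 / 1494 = -1.15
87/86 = 1.01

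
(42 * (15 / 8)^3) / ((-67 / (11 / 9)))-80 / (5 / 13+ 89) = -59248165 / 9965312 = -5.95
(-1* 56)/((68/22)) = -308/17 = -18.12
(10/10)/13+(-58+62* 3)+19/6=10237/78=131.24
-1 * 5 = -5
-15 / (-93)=5 / 31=0.16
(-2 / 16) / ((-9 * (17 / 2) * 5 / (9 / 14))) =1 / 4760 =0.00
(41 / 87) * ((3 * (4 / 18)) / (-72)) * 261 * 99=-451 / 4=-112.75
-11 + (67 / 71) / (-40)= -31307 / 2840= -11.02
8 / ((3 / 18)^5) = 62208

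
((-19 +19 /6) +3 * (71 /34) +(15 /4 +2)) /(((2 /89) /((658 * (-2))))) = 22809899 /102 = 223626.46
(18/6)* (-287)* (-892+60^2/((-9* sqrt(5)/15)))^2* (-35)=64513008000* sqrt(5)+240949334640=385204805960.99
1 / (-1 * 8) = -1 / 8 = -0.12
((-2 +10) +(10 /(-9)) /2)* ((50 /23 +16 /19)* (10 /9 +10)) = 8830600 /35397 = 249.47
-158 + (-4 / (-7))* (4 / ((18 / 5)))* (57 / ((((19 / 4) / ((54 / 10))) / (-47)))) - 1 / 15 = -219637 / 105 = -2091.78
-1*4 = -4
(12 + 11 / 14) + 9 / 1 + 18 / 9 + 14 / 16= 1381 / 56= 24.66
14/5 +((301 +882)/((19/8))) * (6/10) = 28658/95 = 301.66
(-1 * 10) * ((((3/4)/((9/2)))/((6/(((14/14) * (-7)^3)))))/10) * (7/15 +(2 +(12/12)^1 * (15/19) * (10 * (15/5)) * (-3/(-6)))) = 699377/5130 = 136.33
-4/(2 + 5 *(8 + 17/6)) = -0.07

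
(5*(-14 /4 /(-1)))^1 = 35 /2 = 17.50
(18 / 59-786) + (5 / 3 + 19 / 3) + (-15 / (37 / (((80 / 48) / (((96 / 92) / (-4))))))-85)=-11265653 / 13098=-860.10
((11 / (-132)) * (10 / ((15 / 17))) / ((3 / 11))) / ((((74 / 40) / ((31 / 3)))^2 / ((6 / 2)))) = -35941400 / 110889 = -324.12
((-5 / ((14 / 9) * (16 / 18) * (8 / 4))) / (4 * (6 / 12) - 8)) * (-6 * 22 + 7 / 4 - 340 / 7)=-675945 / 12544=-53.89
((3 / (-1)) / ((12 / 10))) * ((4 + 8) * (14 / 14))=-30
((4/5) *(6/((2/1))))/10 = 6/25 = 0.24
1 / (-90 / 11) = -11 / 90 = -0.12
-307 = -307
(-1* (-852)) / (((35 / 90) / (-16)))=-245376 / 7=-35053.71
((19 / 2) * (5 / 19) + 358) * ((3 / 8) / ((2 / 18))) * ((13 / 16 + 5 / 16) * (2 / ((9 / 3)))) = 58401 / 64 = 912.52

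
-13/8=-1.62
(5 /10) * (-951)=-951 /2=-475.50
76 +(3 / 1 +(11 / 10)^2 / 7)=55421 / 700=79.17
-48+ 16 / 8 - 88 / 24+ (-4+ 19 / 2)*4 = -27.67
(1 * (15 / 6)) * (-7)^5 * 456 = -19159980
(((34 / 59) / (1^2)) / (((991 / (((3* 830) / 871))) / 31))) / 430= 262446 / 2189839457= 0.00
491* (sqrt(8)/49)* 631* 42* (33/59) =122689116* sqrt(2)/413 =420117.70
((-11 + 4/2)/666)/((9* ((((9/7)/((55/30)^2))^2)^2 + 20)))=-514675673281/6862819261846536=-0.00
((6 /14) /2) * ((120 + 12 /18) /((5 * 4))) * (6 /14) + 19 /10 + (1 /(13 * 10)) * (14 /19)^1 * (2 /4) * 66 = 639311 /242060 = 2.64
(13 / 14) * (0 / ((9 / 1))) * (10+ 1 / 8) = 0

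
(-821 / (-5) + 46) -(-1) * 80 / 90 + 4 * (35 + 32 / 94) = 352.45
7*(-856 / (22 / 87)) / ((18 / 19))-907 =-855329 / 33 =-25919.06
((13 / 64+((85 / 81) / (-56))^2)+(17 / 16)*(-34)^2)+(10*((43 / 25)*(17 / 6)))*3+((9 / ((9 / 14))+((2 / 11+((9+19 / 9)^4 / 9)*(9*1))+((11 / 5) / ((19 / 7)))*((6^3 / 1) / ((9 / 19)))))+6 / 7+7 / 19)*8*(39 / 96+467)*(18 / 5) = 11307233218781738299 / 53752960800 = 210355542.29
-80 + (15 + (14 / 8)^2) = -991 / 16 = -61.94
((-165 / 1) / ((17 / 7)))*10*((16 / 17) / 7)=-26400 / 289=-91.35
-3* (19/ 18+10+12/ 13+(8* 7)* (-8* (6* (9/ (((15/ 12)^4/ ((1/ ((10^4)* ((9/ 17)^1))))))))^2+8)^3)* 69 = -548429186683255361912082182076631218142229/ 92370555648813024163246154785156250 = -5937272.79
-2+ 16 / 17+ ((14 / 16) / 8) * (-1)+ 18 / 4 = 3625 / 1088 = 3.33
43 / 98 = 0.44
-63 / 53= -1.19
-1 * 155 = -155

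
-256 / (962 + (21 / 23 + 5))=-2944 / 11131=-0.26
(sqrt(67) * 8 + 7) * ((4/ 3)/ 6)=14/ 9 + 16 * sqrt(67)/ 9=16.11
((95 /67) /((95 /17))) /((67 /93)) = 1581 /4489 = 0.35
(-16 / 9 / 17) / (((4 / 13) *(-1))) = 52 / 153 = 0.34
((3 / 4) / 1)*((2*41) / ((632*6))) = 41 / 2528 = 0.02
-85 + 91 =6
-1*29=-29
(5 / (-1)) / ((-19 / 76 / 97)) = 1940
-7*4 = -28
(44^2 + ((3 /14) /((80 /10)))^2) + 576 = 2512.00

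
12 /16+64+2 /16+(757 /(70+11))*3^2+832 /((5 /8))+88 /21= 3740629 /2520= 1484.38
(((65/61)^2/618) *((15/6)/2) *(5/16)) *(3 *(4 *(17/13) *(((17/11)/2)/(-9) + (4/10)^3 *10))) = 15155075/2428354368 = 0.01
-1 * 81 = -81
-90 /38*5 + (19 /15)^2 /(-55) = -11.87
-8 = -8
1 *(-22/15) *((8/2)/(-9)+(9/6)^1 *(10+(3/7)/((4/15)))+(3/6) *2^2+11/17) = -1848517/64260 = -28.77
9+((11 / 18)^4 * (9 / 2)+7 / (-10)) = 1041317 / 116640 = 8.93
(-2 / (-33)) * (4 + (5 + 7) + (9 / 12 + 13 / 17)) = 397 / 374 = 1.06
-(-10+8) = 2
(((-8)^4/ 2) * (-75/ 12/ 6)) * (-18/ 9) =12800/ 3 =4266.67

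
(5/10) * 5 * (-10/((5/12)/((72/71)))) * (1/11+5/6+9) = -603.84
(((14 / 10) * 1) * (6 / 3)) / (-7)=-2 / 5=-0.40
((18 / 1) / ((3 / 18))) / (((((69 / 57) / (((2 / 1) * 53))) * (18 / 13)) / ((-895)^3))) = -112621984273500 / 23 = -4896608011891.30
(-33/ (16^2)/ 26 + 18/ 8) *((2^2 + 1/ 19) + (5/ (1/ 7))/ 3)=35.29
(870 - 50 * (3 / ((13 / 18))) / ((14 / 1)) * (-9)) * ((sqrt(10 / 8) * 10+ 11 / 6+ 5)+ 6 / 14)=4642100 / 637+ 456600 * sqrt(5) / 91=18507.10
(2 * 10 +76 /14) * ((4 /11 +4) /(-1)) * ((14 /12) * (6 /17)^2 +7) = -2520480 /3179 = -792.85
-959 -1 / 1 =-960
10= 10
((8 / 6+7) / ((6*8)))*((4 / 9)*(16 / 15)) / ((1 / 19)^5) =49521980 / 243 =203794.16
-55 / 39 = -1.41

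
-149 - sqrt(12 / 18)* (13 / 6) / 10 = -149 - 13* sqrt(6) / 180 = -149.18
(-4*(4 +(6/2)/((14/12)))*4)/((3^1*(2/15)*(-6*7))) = 920/147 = 6.26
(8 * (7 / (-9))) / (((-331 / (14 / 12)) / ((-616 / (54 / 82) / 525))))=-707168 / 18097425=-0.04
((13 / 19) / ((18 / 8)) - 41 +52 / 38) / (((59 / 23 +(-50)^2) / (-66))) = 3402850 / 3280863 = 1.04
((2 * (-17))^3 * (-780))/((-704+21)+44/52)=-33211880/739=-44941.65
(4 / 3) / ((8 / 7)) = 7 / 6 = 1.17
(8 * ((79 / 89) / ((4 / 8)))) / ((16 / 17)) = 1343 / 89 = 15.09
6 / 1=6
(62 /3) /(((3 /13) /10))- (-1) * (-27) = 7817 /9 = 868.56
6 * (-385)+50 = -2260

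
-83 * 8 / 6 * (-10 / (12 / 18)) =1660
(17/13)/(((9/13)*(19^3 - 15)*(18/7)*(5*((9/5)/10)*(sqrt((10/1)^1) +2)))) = -595/14967828 +595*sqrt(10)/29935656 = 0.00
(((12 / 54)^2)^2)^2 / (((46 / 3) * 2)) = 0.00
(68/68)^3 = 1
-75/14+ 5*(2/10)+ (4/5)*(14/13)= -3181/910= -3.50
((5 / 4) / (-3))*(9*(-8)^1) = 30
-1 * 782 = -782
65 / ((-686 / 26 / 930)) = -785850 / 343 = -2291.11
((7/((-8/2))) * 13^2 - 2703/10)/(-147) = 11321/2940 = 3.85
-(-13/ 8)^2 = -2.64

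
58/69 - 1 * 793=-54659/69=-792.16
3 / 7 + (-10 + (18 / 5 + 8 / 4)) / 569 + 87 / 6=594297 / 39830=14.92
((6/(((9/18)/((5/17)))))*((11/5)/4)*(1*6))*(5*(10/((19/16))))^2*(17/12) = 10560000/361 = 29252.08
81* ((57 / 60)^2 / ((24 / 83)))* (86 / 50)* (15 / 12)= 34787043 / 64000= 543.55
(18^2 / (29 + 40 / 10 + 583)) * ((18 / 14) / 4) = 729 / 4312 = 0.17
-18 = -18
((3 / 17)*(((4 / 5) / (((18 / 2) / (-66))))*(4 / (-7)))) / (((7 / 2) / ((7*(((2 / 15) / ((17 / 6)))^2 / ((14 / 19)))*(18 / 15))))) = 642048 / 150460625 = 0.00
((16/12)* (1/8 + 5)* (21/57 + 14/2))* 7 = 20090/57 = 352.46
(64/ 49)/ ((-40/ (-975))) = 1560/ 49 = 31.84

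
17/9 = 1.89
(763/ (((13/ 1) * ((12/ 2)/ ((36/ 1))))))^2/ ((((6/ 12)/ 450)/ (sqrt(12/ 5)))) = 7544910240 * sqrt(15)/ 169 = 172907169.87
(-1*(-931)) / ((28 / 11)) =1463 / 4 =365.75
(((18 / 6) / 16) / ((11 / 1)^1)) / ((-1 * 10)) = -3 / 1760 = -0.00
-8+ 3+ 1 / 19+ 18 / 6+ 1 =-18 / 19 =-0.95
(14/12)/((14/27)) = 9/4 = 2.25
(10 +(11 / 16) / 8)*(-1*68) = -21947 / 32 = -685.84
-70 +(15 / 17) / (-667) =-793745 / 11339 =-70.00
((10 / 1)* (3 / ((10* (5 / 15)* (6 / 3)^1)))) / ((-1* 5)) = -9 / 10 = -0.90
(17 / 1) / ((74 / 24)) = 204 / 37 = 5.51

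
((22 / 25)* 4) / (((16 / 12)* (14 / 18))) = 594 / 175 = 3.39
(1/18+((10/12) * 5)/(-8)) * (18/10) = -67/80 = -0.84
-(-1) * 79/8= 79/8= 9.88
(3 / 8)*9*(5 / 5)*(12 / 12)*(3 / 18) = 0.56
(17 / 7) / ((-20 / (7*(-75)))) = 255 / 4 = 63.75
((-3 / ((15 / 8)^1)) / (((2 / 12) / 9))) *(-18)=7776 / 5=1555.20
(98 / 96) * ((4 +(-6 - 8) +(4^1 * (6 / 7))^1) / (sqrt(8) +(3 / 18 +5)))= -4991 / 2692 +483 * sqrt(2) / 673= -0.84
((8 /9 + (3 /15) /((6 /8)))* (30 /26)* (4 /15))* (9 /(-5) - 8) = -784 /225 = -3.48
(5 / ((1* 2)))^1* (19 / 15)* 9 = 57 / 2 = 28.50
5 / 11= 0.45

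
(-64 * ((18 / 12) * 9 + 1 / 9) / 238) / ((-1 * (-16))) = -35 / 153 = -0.23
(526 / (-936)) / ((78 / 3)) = -263 / 12168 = -0.02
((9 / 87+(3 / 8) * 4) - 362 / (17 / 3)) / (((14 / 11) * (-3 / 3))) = 675477 / 13804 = 48.93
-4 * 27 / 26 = -54 / 13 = -4.15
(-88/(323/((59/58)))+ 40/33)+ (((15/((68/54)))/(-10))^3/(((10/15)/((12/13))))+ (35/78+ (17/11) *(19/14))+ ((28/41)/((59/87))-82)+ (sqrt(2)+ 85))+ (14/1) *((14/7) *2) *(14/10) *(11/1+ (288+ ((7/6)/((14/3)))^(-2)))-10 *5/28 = sqrt(2)+ 470989625042424261/19068898276064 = 24700.78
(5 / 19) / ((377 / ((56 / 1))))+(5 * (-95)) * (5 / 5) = -3402145 / 7163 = -474.96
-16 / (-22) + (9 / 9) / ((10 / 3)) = 113 / 110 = 1.03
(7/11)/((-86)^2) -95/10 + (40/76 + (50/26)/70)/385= -9352689791/984651668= -9.50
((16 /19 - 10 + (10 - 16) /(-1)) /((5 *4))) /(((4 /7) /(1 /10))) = -21 /760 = -0.03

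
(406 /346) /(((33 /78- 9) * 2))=-0.07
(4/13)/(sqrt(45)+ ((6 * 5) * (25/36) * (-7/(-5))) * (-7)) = -5880/3897413- 432 * sqrt(5)/19487065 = -0.00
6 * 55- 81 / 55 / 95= 1724169 / 5225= 329.98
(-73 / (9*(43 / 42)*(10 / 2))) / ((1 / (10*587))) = -1199828 / 129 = -9300.99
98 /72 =49 /36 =1.36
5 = 5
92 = 92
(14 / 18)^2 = 49 / 81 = 0.60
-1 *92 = -92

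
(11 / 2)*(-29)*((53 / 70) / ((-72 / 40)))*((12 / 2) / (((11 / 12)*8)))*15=23055 / 28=823.39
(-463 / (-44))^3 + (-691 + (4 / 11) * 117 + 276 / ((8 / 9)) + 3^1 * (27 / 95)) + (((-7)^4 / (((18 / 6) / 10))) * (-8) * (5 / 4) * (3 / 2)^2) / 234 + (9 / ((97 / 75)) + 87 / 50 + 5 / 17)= 67.50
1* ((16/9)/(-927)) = -16/8343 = -0.00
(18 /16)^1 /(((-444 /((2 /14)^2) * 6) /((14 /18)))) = -1 /149184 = -0.00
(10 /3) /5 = 0.67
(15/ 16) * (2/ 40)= 3/ 64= 0.05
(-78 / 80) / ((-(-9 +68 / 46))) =-897 / 6920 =-0.13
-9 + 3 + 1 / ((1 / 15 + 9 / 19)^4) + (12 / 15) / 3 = 50591924959 / 8436729840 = 6.00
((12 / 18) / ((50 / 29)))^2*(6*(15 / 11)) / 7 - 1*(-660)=6354182 / 9625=660.17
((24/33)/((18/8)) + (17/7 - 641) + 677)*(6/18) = 26855/2079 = 12.92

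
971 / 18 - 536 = -8677 / 18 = -482.06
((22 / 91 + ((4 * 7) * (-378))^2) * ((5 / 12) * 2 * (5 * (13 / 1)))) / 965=25484790295 / 4053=6287883.12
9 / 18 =1 / 2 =0.50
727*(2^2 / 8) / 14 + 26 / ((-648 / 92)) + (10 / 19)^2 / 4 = 18292615 / 818748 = 22.34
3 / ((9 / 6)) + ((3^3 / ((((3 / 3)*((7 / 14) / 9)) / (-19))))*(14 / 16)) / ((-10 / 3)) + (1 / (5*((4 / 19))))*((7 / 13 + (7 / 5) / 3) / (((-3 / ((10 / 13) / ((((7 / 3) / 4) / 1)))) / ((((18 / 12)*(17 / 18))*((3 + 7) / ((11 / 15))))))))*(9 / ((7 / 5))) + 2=176664503 / 74360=2375.80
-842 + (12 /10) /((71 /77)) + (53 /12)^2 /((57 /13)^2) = -139462161533 /166088880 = -839.68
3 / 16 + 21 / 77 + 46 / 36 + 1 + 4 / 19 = 88739 / 30096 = 2.95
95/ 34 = 2.79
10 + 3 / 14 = 143 / 14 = 10.21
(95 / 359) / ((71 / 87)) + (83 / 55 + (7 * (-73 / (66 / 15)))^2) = 832077233253 / 61683380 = 13489.49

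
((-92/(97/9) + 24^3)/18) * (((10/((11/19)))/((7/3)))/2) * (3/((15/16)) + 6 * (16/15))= 203695200/7469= 27272.08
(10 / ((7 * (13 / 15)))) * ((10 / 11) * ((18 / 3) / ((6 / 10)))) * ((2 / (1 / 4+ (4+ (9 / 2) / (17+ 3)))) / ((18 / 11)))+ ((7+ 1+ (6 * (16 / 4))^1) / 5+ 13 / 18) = 16441249 / 1466010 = 11.21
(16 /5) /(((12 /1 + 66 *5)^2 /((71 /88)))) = 71 /3216510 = 0.00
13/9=1.44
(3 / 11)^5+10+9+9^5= 9512960711 / 161051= 59068.00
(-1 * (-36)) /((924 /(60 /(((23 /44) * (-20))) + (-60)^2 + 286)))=267738 /1771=151.18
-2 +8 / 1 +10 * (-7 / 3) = -52 / 3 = -17.33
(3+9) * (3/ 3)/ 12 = 1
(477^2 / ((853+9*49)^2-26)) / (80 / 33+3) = 7508457 / 299719390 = 0.03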